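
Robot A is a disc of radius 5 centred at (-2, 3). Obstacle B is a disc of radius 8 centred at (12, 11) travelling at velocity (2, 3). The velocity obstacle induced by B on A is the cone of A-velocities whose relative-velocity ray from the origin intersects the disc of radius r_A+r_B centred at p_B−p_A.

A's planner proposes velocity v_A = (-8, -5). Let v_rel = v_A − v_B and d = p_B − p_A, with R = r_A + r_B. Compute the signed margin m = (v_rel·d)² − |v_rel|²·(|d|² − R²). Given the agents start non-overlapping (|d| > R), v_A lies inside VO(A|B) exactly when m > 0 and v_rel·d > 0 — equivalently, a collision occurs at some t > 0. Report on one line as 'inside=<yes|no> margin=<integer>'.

d = (14, 8),  |d|² = 260;  R = 5+8 = 13,  c = 260−13² = 91
v_rel = (-10, -8),  |v_rel|² = 164;  v_rel·d = (-10)·(14) + (-8)·(8) = -204
164·t² + 408·t + 91 = 0  ⇒  m = (-204)² − 164·91 = 26692
m = 26692 > 0,  v_rel·d = -204 < 0  ⇒  outside

inside=no margin=26692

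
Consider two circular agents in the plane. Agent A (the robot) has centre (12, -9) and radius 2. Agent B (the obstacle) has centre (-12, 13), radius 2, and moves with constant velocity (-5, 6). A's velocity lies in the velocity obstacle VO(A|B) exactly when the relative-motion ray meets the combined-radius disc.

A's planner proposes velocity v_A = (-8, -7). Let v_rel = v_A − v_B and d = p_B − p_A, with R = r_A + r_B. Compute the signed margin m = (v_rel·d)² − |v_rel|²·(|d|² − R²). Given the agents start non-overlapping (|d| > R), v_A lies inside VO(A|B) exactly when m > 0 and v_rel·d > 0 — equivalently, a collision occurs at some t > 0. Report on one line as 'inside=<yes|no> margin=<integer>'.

d = (-24, 22),  |d|² = 1060;  R = 2+2 = 4,  c = 1060−4² = 1044
v_rel = (-3, -13),  |v_rel|² = 178;  v_rel·d = (-3)·(-24) + (-13)·(22) = -214
178·t² + 428·t + 1044 = 0  ⇒  m = (-214)² − 178·1044 = -140036
m = -140036 < 0,  v_rel·d = -214 < 0  ⇒  outside

inside=no margin=-140036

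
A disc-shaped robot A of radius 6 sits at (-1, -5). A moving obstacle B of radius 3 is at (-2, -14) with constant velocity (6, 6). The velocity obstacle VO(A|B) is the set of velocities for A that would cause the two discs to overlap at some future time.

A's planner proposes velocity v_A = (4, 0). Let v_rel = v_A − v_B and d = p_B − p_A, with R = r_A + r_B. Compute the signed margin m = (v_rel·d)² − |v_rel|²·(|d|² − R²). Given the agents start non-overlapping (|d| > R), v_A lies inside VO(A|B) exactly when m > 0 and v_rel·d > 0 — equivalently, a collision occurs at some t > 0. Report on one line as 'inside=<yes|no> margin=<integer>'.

d = (-1, -9),  |d|² = 82;  R = 6+3 = 9,  c = 82−9² = 1
v_rel = (-2, -6),  |v_rel|² = 40;  v_rel·d = (-2)·(-1) + (-6)·(-9) = 56
40·t² − 112·t + 1 = 0  ⇒  m = 56² − 40·1 = 3096
m = 3096 > 0,  v_rel·d = 56 > 0  ⇒  inside

inside=yes margin=3096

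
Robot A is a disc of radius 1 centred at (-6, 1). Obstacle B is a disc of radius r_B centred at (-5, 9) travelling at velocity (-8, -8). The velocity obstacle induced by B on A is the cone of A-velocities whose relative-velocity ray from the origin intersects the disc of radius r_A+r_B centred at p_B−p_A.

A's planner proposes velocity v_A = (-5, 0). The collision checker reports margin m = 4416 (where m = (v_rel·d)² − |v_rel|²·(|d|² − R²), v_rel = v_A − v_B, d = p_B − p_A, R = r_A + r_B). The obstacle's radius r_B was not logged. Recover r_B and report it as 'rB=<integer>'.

m = 4416
d = (1, 8);  v_rel = (3, 8),  |v_rel|² = 73
v_rel×d = (3)·(8) − (8)·(1) = 16
since m = R²·73 − 16²:  R² = (256 + 4416) / 73 = 64
R = √64 = 8  ⇒  r_B = 8 − 1 = 7

rB=7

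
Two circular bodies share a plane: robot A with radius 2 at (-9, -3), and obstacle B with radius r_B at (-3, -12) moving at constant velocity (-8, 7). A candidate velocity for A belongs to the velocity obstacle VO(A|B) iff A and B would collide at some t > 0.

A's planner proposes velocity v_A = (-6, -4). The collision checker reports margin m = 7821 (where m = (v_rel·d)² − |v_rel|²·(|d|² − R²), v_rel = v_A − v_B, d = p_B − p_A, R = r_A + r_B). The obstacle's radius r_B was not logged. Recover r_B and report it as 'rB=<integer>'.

m = 7821
d = (6, -9);  v_rel = (2, -11),  |v_rel|² = 125
v_rel×d = (2)·(-9) − (-11)·(6) = 48
since m = R²·125 − 48²:  R² = (2304 + 7821) / 125 = 81
R = √81 = 9  ⇒  r_B = 9 − 2 = 7

rB=7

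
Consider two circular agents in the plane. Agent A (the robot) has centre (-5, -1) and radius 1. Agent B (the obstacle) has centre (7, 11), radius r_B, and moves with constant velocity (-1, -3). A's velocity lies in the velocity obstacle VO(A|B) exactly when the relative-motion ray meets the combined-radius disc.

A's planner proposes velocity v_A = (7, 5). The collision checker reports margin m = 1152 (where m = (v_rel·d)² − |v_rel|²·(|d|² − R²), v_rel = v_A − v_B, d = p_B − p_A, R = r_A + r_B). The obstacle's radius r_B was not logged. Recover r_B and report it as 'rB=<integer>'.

m = 1152
d = (12, 12);  v_rel = (8, 8),  |v_rel|² = 128
v_rel×d = (8)·(12) − (8)·(12) = 0
since m = R²·128 − 0²:  R² = (0 + 1152) / 128 = 9
R = √9 = 3  ⇒  r_B = 3 − 1 = 2

rB=2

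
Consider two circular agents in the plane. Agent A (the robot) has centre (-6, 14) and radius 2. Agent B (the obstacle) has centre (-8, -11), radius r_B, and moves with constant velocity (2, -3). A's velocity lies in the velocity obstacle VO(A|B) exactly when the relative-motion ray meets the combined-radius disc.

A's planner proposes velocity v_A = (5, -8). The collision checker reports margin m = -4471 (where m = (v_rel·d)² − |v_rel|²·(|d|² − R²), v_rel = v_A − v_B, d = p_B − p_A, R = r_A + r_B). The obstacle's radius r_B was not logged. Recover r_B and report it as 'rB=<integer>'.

m = -4471
d = (-2, -25);  v_rel = (3, -5),  |v_rel|² = 34
v_rel×d = (3)·(-25) − (-5)·(-2) = -85
since m = R²·34 − (-85)²:  R² = (7225 + -4471) / 34 = 81
R = √81 = 9  ⇒  r_B = 9 − 2 = 7

rB=7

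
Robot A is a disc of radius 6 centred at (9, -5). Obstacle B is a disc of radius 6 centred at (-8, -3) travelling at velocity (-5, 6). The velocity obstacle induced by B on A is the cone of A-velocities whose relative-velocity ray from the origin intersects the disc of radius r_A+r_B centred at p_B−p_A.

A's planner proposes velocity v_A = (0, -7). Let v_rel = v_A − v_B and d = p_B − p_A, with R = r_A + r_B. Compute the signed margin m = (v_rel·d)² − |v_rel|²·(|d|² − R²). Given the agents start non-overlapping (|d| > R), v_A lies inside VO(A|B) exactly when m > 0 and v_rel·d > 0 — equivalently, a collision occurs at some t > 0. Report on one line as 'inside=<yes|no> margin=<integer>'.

d = (-17, 2),  |d|² = 293;  R = 6+6 = 12,  c = 293−12² = 149
v_rel = (5, -13),  |v_rel|² = 194;  v_rel·d = (5)·(-17) + (-13)·(2) = -111
194·t² + 222·t + 149 = 0  ⇒  m = (-111)² − 194·149 = -16585
m = -16585 < 0,  v_rel·d = -111 < 0  ⇒  outside

inside=no margin=-16585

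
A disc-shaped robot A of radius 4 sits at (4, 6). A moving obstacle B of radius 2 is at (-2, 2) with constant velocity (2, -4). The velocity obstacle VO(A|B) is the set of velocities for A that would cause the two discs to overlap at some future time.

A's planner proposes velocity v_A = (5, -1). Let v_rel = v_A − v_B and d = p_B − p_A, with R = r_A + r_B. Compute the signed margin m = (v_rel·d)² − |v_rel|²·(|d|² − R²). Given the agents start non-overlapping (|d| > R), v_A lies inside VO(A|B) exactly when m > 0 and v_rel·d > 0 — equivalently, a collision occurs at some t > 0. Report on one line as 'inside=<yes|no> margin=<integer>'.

d = (-6, -4),  |d|² = 52;  R = 4+2 = 6,  c = 52−6² = 16
v_rel = (3, 3),  |v_rel|² = 18;  v_rel·d = (3)·(-6) + (3)·(-4) = -30
18·t² + 60·t + 16 = 0  ⇒  m = (-30)² − 18·16 = 612
m = 612 > 0,  v_rel·d = -30 < 0  ⇒  outside

inside=no margin=612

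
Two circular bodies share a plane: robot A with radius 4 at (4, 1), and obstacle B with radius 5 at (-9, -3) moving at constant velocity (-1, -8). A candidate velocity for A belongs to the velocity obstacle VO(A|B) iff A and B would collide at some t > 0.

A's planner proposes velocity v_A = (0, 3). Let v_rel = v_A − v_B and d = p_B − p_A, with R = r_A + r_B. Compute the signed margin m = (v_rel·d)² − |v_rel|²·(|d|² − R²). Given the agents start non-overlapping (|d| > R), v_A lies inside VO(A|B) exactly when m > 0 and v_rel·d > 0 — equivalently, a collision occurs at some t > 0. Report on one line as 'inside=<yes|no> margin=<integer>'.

d = (-13, -4),  |d|² = 185;  R = 4+5 = 9,  c = 185−9² = 104
v_rel = (1, 11),  |v_rel|² = 122;  v_rel·d = (1)·(-13) + (11)·(-4) = -57
122·t² + 114·t + 104 = 0  ⇒  m = (-57)² − 122·104 = -9439
m = -9439 < 0,  v_rel·d = -57 < 0  ⇒  outside

inside=no margin=-9439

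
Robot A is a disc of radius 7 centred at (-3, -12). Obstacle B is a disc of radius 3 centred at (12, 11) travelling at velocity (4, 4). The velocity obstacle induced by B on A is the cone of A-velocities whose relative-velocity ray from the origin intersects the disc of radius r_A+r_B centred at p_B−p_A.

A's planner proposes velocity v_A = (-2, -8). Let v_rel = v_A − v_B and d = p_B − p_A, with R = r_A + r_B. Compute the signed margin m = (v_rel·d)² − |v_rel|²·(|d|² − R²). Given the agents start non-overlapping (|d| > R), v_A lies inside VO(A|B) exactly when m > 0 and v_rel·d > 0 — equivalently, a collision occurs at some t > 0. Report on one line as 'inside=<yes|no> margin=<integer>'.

d = (15, 23),  |d|² = 754;  R = 7+3 = 10,  c = 754−10² = 654
v_rel = (-6, -12),  |v_rel|² = 180;  v_rel·d = (-6)·(15) + (-12)·(23) = -366
180·t² + 732·t + 654 = 0  ⇒  m = (-366)² − 180·654 = 16236
m = 16236 > 0,  v_rel·d = -366 < 0  ⇒  outside

inside=no margin=16236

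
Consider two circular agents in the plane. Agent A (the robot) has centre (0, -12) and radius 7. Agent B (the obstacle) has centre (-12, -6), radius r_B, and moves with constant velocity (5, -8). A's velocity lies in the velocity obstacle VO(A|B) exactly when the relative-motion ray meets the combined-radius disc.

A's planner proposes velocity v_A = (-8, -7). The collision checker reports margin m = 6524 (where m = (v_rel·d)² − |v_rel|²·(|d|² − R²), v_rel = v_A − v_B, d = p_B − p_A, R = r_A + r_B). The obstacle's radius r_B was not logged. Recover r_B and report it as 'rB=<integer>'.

m = 6524
d = (-12, 6);  v_rel = (-13, 1),  |v_rel|² = 170
v_rel×d = (-13)·(6) − (1)·(-12) = -66
since m = R²·170 − (-66)²:  R² = (4356 + 6524) / 170 = 64
R = √64 = 8  ⇒  r_B = 8 − 7 = 1

rB=1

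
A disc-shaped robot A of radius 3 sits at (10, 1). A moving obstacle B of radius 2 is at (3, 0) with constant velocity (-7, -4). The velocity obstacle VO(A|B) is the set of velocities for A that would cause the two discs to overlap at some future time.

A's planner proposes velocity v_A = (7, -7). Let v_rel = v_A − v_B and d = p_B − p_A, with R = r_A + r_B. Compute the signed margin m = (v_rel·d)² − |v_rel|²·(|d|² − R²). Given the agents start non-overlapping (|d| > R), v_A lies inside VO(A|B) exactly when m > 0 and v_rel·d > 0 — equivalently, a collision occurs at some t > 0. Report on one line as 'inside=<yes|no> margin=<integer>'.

d = (-7, -1),  |d|² = 50;  R = 3+2 = 5,  c = 50−5² = 25
v_rel = (14, -3),  |v_rel|² = 205;  v_rel·d = (14)·(-7) + (-3)·(-1) = -95
205·t² + 190·t + 25 = 0  ⇒  m = (-95)² − 205·25 = 3900
m = 3900 > 0,  v_rel·d = -95 < 0  ⇒  outside

inside=no margin=3900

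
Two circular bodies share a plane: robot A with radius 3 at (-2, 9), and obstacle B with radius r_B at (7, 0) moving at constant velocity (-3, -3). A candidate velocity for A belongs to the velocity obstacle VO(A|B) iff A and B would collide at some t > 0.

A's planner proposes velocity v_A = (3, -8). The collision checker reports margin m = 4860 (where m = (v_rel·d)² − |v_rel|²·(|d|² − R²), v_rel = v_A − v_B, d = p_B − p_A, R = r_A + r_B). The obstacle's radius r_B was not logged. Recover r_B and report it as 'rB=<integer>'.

m = 4860
d = (9, -9);  v_rel = (6, -5),  |v_rel|² = 61
v_rel×d = (6)·(-9) − (-5)·(9) = -9
since m = R²·61 − (-9)²:  R² = (81 + 4860) / 61 = 81
R = √81 = 9  ⇒  r_B = 9 − 3 = 6

rB=6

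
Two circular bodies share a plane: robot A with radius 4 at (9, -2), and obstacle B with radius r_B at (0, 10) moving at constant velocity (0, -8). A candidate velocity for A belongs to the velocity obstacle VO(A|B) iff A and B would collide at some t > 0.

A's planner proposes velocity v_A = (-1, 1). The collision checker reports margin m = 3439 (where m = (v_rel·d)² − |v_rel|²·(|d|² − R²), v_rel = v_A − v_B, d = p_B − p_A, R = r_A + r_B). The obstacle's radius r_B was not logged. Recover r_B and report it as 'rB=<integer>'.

m = 3439
d = (-9, 12);  v_rel = (-1, 9),  |v_rel|² = 82
v_rel×d = (-1)·(12) − (9)·(-9) = 69
since m = R²·82 − 69²:  R² = (4761 + 3439) / 82 = 100
R = √100 = 10  ⇒  r_B = 10 − 4 = 6

rB=6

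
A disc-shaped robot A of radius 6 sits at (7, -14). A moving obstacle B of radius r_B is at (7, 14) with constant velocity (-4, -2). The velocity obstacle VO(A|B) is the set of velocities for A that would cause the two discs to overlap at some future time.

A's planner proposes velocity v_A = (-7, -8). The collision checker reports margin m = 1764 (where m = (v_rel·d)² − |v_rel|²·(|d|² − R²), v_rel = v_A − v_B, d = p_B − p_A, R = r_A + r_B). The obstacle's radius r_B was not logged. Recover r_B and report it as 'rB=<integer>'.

m = 1764
d = (0, 28);  v_rel = (-3, -6),  |v_rel|² = 45
v_rel×d = (-3)·(28) − (-6)·(0) = -84
since m = R²·45 − (-84)²:  R² = (7056 + 1764) / 45 = 196
R = √196 = 14  ⇒  r_B = 14 − 6 = 8

rB=8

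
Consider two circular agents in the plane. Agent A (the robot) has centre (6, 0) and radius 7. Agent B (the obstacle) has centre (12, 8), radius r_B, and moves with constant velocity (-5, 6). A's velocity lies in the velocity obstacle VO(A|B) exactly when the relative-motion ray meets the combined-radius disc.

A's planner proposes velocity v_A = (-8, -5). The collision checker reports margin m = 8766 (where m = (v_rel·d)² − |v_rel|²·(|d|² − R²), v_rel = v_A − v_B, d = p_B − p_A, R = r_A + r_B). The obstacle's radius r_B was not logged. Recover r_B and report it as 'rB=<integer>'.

m = 8766
d = (6, 8);  v_rel = (-3, -11),  |v_rel|² = 130
v_rel×d = (-3)·(8) − (-11)·(6) = 42
since m = R²·130 − 42²:  R² = (1764 + 8766) / 130 = 81
R = √81 = 9  ⇒  r_B = 9 − 7 = 2

rB=2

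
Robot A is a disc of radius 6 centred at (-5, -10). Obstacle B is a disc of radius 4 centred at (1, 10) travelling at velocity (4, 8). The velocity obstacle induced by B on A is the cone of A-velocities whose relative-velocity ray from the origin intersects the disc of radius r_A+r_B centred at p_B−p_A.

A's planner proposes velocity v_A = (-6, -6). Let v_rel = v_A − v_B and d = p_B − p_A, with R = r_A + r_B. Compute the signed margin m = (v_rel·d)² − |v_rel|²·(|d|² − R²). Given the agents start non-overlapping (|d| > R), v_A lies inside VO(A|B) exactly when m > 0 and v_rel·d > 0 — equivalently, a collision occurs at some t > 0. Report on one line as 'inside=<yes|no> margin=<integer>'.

d = (6, 20),  |d|² = 436;  R = 6+4 = 10,  c = 436−10² = 336
v_rel = (-10, -14),  |v_rel|² = 296;  v_rel·d = (-10)·(6) + (-14)·(20) = -340
296·t² + 680·t + 336 = 0  ⇒  m = (-340)² − 296·336 = 16144
m = 16144 > 0,  v_rel·d = -340 < 0  ⇒  outside

inside=no margin=16144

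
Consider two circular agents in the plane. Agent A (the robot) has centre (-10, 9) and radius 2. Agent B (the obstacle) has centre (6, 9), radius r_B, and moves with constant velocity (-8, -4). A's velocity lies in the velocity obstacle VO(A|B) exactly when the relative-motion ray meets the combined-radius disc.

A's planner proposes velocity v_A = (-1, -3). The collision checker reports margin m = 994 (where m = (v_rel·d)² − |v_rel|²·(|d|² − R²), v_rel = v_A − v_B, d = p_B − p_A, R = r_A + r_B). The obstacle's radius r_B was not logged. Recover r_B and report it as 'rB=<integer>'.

m = 994
d = (16, 0);  v_rel = (7, 1),  |v_rel|² = 50
v_rel×d = (7)·(0) − (1)·(16) = -16
since m = R²·50 − (-16)²:  R² = (256 + 994) / 50 = 25
R = √25 = 5  ⇒  r_B = 5 − 2 = 3

rB=3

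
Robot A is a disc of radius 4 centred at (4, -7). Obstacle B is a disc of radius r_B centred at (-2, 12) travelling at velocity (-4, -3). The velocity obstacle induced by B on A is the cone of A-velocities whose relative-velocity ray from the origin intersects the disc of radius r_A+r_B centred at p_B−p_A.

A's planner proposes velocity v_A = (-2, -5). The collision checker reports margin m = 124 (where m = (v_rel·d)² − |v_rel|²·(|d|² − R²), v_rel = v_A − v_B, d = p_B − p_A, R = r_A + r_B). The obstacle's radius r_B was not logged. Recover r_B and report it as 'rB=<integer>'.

m = 124
d = (-6, 19);  v_rel = (2, -2),  |v_rel|² = 8
v_rel×d = (2)·(19) − (-2)·(-6) = 26
since m = R²·8 − 26²:  R² = (676 + 124) / 8 = 100
R = √100 = 10  ⇒  r_B = 10 − 4 = 6

rB=6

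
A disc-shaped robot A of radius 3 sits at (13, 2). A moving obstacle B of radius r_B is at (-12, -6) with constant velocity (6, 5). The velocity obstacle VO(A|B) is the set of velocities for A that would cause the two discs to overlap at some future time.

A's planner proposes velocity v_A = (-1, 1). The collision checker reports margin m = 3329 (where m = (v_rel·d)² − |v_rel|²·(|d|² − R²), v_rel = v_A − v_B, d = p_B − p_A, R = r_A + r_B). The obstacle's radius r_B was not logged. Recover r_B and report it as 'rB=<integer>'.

m = 3329
d = (-25, -8);  v_rel = (-7, -4),  |v_rel|² = 65
v_rel×d = (-7)·(-8) − (-4)·(-25) = -44
since m = R²·65 − (-44)²:  R² = (1936 + 3329) / 65 = 81
R = √81 = 9  ⇒  r_B = 9 − 3 = 6

rB=6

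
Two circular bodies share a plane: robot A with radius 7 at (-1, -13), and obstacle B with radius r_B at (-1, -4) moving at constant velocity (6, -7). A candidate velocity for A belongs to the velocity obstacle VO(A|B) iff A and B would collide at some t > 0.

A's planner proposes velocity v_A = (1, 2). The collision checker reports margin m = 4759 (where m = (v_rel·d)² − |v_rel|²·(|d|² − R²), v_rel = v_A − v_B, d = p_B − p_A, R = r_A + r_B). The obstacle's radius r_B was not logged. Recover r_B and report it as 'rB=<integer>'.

m = 4759
d = (0, 9);  v_rel = (-5, 9),  |v_rel|² = 106
v_rel×d = (-5)·(9) − (9)·(0) = -45
since m = R²·106 − (-45)²:  R² = (2025 + 4759) / 106 = 64
R = √64 = 8  ⇒  r_B = 8 − 7 = 1

rB=1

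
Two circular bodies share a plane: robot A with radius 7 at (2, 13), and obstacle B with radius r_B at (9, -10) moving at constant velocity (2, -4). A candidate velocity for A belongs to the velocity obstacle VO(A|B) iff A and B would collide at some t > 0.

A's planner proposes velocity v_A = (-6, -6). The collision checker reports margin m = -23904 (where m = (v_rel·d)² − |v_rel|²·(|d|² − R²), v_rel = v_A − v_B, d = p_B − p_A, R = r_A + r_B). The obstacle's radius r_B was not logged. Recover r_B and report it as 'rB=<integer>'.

m = -23904
d = (7, -23);  v_rel = (-8, -2),  |v_rel|² = 68
v_rel×d = (-8)·(-23) − (-2)·(7) = 198
since m = R²·68 − 198²:  R² = (39204 + -23904) / 68 = 225
R = √225 = 15  ⇒  r_B = 15 − 7 = 8

rB=8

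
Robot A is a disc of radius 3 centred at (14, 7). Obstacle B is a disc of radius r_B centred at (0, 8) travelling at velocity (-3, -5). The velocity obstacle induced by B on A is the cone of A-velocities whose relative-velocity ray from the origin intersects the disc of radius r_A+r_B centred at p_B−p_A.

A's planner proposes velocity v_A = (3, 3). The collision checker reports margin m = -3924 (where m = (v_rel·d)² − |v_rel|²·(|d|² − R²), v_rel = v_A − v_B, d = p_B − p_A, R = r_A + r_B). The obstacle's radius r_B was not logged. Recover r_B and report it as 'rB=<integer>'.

m = -3924
d = (-14, 1);  v_rel = (6, 8),  |v_rel|² = 100
v_rel×d = (6)·(1) − (8)·(-14) = 118
since m = R²·100 − 118²:  R² = (13924 + -3924) / 100 = 100
R = √100 = 10  ⇒  r_B = 10 − 3 = 7

rB=7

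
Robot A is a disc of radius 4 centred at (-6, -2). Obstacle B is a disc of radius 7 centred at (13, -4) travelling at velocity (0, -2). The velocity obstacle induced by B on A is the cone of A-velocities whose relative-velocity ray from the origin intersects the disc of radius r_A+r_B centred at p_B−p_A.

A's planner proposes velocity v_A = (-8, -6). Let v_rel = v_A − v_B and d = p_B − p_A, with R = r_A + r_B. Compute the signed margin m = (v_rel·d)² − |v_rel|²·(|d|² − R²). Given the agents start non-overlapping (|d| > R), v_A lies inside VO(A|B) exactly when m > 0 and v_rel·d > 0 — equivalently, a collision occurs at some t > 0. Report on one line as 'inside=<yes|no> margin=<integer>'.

d = (19, -2),  |d|² = 365;  R = 4+7 = 11,  c = 365−11² = 244
v_rel = (-8, -4),  |v_rel|² = 80;  v_rel·d = (-8)·(19) + (-4)·(-2) = -144
80·t² + 288·t + 244 = 0  ⇒  m = (-144)² − 80·244 = 1216
m = 1216 > 0,  v_rel·d = -144 < 0  ⇒  outside

inside=no margin=1216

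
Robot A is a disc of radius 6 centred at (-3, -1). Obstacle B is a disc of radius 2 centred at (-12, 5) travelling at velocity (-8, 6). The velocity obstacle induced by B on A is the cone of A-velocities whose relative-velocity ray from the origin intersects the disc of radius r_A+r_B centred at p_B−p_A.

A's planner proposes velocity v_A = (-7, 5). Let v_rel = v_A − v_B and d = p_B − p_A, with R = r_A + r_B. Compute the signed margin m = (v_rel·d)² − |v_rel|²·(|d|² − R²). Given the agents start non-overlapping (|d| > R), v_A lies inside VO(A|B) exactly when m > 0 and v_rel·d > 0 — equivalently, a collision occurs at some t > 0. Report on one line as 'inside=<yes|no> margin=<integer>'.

d = (-9, 6),  |d|² = 117;  R = 6+2 = 8,  c = 117−8² = 53
v_rel = (1, -1),  |v_rel|² = 2;  v_rel·d = (1)·(-9) + (-1)·(6) = -15
2·t² + 30·t + 53 = 0  ⇒  m = (-15)² − 2·53 = 119
m = 119 > 0,  v_rel·d = -15 < 0  ⇒  outside

inside=no margin=119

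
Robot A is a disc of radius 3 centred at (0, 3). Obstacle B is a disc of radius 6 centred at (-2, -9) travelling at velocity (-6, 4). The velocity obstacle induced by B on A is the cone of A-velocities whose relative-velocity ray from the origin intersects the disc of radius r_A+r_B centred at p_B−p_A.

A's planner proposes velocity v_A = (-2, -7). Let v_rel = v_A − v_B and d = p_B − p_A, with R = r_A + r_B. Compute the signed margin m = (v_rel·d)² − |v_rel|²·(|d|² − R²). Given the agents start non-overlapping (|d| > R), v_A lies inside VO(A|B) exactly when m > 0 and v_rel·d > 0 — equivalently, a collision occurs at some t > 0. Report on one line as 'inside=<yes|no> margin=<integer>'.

d = (-2, -12),  |d|² = 148;  R = 3+6 = 9,  c = 148−9² = 67
v_rel = (4, -11),  |v_rel|² = 137;  v_rel·d = (4)·(-2) + (-11)·(-12) = 124
137·t² − 248·t + 67 = 0  ⇒  m = 124² − 137·67 = 6197
m = 6197 > 0,  v_rel·d = 124 > 0  ⇒  inside

inside=yes margin=6197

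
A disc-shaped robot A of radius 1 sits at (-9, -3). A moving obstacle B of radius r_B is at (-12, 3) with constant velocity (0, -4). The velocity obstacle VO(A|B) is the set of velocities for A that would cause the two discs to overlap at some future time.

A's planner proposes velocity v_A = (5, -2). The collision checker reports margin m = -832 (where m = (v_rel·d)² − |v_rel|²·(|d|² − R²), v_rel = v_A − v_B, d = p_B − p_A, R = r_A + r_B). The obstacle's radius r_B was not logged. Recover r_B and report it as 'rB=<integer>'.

m = -832
d = (-3, 6);  v_rel = (5, 2),  |v_rel|² = 29
v_rel×d = (5)·(6) − (2)·(-3) = 36
since m = R²·29 − 36²:  R² = (1296 + -832) / 29 = 16
R = √16 = 4  ⇒  r_B = 4 − 1 = 3

rB=3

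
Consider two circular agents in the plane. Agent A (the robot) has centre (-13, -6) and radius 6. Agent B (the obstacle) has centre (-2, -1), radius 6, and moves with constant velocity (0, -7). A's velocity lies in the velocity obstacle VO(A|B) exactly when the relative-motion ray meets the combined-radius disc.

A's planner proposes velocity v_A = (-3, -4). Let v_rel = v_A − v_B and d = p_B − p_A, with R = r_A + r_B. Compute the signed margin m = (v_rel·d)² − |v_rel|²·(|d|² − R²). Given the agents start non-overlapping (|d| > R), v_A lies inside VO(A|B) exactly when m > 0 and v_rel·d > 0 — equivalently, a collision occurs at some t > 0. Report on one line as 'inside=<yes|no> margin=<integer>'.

d = (11, 5),  |d|² = 146;  R = 6+6 = 12,  c = 146−12² = 2
v_rel = (-3, 3),  |v_rel|² = 18;  v_rel·d = (-3)·(11) + (3)·(5) = -18
18·t² + 36·t + 2 = 0  ⇒  m = (-18)² − 18·2 = 288
m = 288 > 0,  v_rel·d = -18 < 0  ⇒  outside

inside=no margin=288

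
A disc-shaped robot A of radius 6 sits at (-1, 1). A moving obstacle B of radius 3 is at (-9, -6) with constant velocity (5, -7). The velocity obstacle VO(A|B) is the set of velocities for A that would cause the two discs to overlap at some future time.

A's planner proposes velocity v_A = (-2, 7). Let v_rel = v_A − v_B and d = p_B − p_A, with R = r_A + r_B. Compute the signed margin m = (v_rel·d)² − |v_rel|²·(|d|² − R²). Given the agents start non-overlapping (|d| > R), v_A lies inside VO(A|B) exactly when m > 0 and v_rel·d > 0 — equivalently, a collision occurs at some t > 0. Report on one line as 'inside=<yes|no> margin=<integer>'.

d = (-8, -7),  |d|² = 113;  R = 6+3 = 9,  c = 113−9² = 32
v_rel = (-7, 14),  |v_rel|² = 245;  v_rel·d = (-7)·(-8) + (14)·(-7) = -42
245·t² + 84·t + 32 = 0  ⇒  m = (-42)² − 245·32 = -6076
m = -6076 < 0,  v_rel·d = -42 < 0  ⇒  outside

inside=no margin=-6076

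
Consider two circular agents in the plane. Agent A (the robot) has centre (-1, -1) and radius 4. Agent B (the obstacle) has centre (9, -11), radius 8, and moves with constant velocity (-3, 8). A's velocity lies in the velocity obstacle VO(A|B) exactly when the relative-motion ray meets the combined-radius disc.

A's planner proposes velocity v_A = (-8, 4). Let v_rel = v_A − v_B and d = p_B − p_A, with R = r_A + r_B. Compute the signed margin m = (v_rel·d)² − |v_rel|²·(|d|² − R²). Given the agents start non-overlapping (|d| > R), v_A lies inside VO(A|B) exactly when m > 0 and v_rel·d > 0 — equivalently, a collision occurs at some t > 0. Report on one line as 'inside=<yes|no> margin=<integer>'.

d = (10, -10),  |d|² = 200;  R = 4+8 = 12,  c = 200−12² = 56
v_rel = (-5, -4),  |v_rel|² = 41;  v_rel·d = (-5)·(10) + (-4)·(-10) = -10
41·t² + 20·t + 56 = 0  ⇒  m = (-10)² − 41·56 = -2196
m = -2196 < 0,  v_rel·d = -10 < 0  ⇒  outside

inside=no margin=-2196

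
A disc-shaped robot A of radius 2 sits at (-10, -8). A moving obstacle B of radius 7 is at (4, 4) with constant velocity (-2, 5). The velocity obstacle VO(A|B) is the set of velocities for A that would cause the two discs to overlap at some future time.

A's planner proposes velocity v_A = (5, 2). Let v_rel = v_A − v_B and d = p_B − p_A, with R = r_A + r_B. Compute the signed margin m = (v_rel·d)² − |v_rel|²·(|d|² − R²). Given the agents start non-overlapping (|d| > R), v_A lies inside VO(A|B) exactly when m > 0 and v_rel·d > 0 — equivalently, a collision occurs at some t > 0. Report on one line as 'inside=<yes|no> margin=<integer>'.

d = (14, 12),  |d|² = 340;  R = 2+7 = 9,  c = 340−9² = 259
v_rel = (7, -3),  |v_rel|² = 58;  v_rel·d = (7)·(14) + (-3)·(12) = 62
58·t² − 124·t + 259 = 0  ⇒  m = 62² − 58·259 = -11178
m = -11178 < 0,  v_rel·d = 62 > 0  ⇒  outside

inside=no margin=-11178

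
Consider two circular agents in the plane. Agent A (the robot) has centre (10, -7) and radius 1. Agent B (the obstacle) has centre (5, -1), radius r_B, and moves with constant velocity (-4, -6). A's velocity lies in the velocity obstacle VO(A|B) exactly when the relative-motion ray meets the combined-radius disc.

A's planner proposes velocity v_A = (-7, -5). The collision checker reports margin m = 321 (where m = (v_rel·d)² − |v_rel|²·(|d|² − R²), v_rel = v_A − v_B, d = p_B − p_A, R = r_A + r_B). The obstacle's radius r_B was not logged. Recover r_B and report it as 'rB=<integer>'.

m = 321
d = (-5, 6);  v_rel = (-3, 1),  |v_rel|² = 10
v_rel×d = (-3)·(6) − (1)·(-5) = -13
since m = R²·10 − (-13)²:  R² = (169 + 321) / 10 = 49
R = √49 = 7  ⇒  r_B = 7 − 1 = 6

rB=6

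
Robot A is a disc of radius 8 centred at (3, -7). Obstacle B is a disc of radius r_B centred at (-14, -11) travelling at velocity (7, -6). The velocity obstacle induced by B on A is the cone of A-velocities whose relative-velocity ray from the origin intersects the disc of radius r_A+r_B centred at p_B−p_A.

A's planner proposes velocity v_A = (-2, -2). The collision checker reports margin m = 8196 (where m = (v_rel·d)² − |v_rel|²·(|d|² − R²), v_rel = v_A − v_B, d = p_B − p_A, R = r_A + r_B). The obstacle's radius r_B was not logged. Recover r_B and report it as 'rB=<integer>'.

m = 8196
d = (-17, -4);  v_rel = (-9, 4),  |v_rel|² = 97
v_rel×d = (-9)·(-4) − (4)·(-17) = 104
since m = R²·97 − 104²:  R² = (10816 + 8196) / 97 = 196
R = √196 = 14  ⇒  r_B = 14 − 8 = 6

rB=6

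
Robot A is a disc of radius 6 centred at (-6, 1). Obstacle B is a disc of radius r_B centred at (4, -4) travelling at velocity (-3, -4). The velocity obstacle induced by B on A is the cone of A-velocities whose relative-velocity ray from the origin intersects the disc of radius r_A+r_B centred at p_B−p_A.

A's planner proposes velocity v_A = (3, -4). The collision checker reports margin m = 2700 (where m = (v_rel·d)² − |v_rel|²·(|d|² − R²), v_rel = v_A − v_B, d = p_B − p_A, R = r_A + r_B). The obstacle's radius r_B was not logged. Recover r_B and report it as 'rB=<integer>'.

m = 2700
d = (10, -5);  v_rel = (6, 0),  |v_rel|² = 36
v_rel×d = (6)·(-5) − (0)·(10) = -30
since m = R²·36 − (-30)²:  R² = (900 + 2700) / 36 = 100
R = √100 = 10  ⇒  r_B = 10 − 6 = 4

rB=4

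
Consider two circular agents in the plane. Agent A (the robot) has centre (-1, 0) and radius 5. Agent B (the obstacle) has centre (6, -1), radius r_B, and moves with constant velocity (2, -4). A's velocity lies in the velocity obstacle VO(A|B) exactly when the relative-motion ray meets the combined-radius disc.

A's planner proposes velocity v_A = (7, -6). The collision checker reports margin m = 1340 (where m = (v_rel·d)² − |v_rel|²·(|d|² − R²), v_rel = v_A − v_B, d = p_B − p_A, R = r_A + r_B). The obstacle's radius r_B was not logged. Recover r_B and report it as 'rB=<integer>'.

m = 1340
d = (7, -1);  v_rel = (5, -2),  |v_rel|² = 29
v_rel×d = (5)·(-1) − (-2)·(7) = 9
since m = R²·29 − 9²:  R² = (81 + 1340) / 29 = 49
R = √49 = 7  ⇒  r_B = 7 − 5 = 2

rB=2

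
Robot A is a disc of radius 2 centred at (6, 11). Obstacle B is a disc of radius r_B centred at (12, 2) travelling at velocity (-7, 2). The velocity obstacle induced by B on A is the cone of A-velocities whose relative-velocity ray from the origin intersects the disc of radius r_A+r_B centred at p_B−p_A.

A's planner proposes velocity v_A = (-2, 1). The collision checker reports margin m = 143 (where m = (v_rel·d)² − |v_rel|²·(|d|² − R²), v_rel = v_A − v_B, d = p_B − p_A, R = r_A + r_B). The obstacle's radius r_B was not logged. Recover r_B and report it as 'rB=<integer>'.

m = 143
d = (6, -9);  v_rel = (5, -1),  |v_rel|² = 26
v_rel×d = (5)·(-9) − (-1)·(6) = -39
since m = R²·26 − (-39)²:  R² = (1521 + 143) / 26 = 64
R = √64 = 8  ⇒  r_B = 8 − 2 = 6

rB=6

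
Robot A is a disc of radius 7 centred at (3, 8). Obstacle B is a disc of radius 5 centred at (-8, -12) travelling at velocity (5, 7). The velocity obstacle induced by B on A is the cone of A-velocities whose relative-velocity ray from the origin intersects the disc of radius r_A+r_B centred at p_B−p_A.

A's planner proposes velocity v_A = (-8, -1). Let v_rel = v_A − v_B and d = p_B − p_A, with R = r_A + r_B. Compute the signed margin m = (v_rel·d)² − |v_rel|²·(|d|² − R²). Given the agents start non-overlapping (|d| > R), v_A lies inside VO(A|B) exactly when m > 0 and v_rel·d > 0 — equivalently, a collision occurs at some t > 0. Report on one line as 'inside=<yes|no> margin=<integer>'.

d = (-11, -20),  |d|² = 521;  R = 7+5 = 12,  c = 521−12² = 377
v_rel = (-13, -8),  |v_rel|² = 233;  v_rel·d = (-13)·(-11) + (-8)·(-20) = 303
233·t² − 606·t + 377 = 0  ⇒  m = 303² − 233·377 = 3968
m = 3968 > 0,  v_rel·d = 303 > 0  ⇒  inside

inside=yes margin=3968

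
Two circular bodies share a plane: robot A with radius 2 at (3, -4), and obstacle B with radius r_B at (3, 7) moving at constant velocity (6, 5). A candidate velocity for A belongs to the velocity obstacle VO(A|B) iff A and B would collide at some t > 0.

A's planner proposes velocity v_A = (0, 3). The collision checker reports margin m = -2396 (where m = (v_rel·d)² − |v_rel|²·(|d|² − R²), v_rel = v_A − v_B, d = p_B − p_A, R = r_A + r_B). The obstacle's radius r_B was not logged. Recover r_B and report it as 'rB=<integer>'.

m = -2396
d = (0, 11);  v_rel = (-6, -2),  |v_rel|² = 40
v_rel×d = (-6)·(11) − (-2)·(0) = -66
since m = R²·40 − (-66)²:  R² = (4356 + -2396) / 40 = 49
R = √49 = 7  ⇒  r_B = 7 − 2 = 5

rB=5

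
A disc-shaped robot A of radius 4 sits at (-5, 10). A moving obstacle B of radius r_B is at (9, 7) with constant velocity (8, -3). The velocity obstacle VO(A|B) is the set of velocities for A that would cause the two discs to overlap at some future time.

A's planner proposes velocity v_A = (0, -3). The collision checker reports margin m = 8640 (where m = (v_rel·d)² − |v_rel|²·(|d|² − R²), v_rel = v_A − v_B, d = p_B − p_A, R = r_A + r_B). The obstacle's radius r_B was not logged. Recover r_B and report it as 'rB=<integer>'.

m = 8640
d = (14, -3);  v_rel = (-8, 0),  |v_rel|² = 64
v_rel×d = (-8)·(-3) − (0)·(14) = 24
since m = R²·64 − 24²:  R² = (576 + 8640) / 64 = 144
R = √144 = 12  ⇒  r_B = 12 − 4 = 8

rB=8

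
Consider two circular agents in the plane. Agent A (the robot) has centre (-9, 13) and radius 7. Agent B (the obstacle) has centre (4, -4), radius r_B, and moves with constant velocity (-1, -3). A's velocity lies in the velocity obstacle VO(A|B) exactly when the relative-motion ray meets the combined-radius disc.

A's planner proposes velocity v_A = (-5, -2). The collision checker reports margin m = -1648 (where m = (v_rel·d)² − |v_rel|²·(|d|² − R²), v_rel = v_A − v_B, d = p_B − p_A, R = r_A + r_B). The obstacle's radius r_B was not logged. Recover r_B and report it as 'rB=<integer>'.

m = -1648
d = (13, -17);  v_rel = (-4, 1),  |v_rel|² = 17
v_rel×d = (-4)·(-17) − (1)·(13) = 55
since m = R²·17 − 55²:  R² = (3025 + -1648) / 17 = 81
R = √81 = 9  ⇒  r_B = 9 − 7 = 2

rB=2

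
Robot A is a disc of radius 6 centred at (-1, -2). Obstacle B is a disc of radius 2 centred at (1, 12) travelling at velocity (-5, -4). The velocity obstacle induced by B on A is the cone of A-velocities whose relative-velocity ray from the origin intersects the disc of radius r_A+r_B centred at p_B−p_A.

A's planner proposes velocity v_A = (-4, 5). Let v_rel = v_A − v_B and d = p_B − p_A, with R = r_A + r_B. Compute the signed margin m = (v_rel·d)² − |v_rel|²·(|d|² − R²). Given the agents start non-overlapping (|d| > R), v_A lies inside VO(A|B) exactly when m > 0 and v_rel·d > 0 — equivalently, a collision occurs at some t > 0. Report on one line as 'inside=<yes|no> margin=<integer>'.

d = (2, 14),  |d|² = 200;  R = 6+2 = 8,  c = 200−8² = 136
v_rel = (1, 9),  |v_rel|² = 82;  v_rel·d = (1)·(2) + (9)·(14) = 128
82·t² − 256·t + 136 = 0  ⇒  m = 128² − 82·136 = 5232
m = 5232 > 0,  v_rel·d = 128 > 0  ⇒  inside

inside=yes margin=5232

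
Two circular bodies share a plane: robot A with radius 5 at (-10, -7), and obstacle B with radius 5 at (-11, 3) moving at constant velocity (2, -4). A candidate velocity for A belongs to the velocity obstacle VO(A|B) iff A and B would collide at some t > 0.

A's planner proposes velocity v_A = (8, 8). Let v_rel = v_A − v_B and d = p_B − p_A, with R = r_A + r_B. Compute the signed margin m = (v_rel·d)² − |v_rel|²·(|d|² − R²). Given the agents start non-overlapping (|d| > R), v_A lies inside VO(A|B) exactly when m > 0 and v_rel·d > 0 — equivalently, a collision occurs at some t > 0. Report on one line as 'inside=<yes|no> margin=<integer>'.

d = (-1, 10),  |d|² = 101;  R = 5+5 = 10,  c = 101−10² = 1
v_rel = (6, 12),  |v_rel|² = 180;  v_rel·d = (6)·(-1) + (12)·(10) = 114
180·t² − 228·t + 1 = 0  ⇒  m = 114² − 180·1 = 12816
m = 12816 > 0,  v_rel·d = 114 > 0  ⇒  inside

inside=yes margin=12816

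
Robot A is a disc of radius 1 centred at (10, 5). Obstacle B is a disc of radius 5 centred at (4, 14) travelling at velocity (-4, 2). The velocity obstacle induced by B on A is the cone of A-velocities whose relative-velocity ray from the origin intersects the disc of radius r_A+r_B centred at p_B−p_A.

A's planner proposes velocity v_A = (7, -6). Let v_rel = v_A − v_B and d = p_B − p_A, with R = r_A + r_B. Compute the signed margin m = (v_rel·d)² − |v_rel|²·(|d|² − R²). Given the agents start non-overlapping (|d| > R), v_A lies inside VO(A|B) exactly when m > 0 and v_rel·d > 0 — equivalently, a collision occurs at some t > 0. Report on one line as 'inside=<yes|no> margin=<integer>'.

d = (-6, 9),  |d|² = 117;  R = 1+5 = 6,  c = 117−6² = 81
v_rel = (11, -8),  |v_rel|² = 185;  v_rel·d = (11)·(-6) + (-8)·(9) = -138
185·t² + 276·t + 81 = 0  ⇒  m = (-138)² − 185·81 = 4059
m = 4059 > 0,  v_rel·d = -138 < 0  ⇒  outside

inside=no margin=4059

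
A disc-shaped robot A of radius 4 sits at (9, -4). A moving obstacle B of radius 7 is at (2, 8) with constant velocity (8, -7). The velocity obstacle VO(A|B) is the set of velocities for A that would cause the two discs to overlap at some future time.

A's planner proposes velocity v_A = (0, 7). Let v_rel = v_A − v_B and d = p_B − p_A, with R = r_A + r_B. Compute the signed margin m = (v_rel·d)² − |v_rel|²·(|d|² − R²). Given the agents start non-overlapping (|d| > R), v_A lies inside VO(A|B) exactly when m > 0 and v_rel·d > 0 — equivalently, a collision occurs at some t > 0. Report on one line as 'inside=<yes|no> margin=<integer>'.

d = (-7, 12),  |d|² = 193;  R = 4+7 = 11,  c = 193−11² = 72
v_rel = (-8, 14),  |v_rel|² = 260;  v_rel·d = (-8)·(-7) + (14)·(12) = 224
260·t² − 448·t + 72 = 0  ⇒  m = 224² − 260·72 = 31456
m = 31456 > 0,  v_rel·d = 224 > 0  ⇒  inside

inside=yes margin=31456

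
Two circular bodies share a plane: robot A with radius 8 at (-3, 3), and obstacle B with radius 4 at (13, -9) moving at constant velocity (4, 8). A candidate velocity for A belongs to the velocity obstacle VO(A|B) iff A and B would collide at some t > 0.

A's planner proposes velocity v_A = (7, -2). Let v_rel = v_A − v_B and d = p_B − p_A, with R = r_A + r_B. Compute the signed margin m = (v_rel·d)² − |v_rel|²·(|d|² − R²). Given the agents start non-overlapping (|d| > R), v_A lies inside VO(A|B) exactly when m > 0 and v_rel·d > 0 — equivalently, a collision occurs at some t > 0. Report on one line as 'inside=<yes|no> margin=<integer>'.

d = (16, -12),  |d|² = 400;  R = 8+4 = 12,  c = 400−12² = 256
v_rel = (3, -10),  |v_rel|² = 109;  v_rel·d = (3)·(16) + (-10)·(-12) = 168
109·t² − 336·t + 256 = 0  ⇒  m = 168² − 109·256 = 320
m = 320 > 0,  v_rel·d = 168 > 0  ⇒  inside

inside=yes margin=320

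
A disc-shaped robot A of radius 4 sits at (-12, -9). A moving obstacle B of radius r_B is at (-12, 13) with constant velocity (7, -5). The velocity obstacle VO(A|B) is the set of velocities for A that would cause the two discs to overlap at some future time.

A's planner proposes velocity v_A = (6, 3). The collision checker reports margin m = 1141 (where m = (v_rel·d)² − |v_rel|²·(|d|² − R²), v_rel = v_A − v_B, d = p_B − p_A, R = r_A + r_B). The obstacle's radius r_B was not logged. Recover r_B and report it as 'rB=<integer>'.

m = 1141
d = (0, 22);  v_rel = (-1, 8),  |v_rel|² = 65
v_rel×d = (-1)·(22) − (8)·(0) = -22
since m = R²·65 − (-22)²:  R² = (484 + 1141) / 65 = 25
R = √25 = 5  ⇒  r_B = 5 − 4 = 1

rB=1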